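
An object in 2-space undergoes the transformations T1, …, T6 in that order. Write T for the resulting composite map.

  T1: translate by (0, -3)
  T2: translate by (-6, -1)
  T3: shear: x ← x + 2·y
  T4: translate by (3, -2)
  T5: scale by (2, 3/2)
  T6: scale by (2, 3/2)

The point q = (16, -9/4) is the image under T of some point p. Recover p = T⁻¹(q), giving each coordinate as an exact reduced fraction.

T1 = [1 0 0; 0 1 -3; 0 0 1]
T2·T1 = [1 0 -6; 0 1 -4; 0 0 1]
T3·…·T1 = [1 2 -14; 0 1 -4; 0 0 1]
T4·…·T1 = [1 2 -11; 0 1 -6; 0 0 1]
T5·…·T1 = [2 4 -22; 0 3/2 -9; 0 0 1]
T6·…·T1 = [4 8 -44; 0 9/4 -27/2; 0 0 1]
det M = 9; M⁻¹ = [1/4 -8/9 -1; 0 4/9 6; 0 0 1]
M⁻¹ · (16, -9/4)ᵀ = (5, 5)ᵀ

p = (5, 5)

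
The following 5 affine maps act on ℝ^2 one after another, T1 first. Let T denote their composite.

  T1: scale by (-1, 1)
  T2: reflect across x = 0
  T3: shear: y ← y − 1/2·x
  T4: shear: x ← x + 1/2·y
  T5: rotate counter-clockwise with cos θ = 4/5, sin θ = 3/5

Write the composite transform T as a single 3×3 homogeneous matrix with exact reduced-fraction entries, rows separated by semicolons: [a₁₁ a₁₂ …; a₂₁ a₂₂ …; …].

T = [9/10 -1/5 0; 1/20 11/10 0; 0 0 1]

T1 = [-1 0 0; 0 1 0; 0 0 1]
T2·T1 = [1 0 0; 0 1 0; 0 0 1]
T3·…·T1 = [1 0 0; -1/2 1 0; 0 0 1]
T4·…·T1 = [3/4 1/2 0; -1/2 1 0; 0 0 1]
T5·…·T1 = [9/10 -1/5 0; 1/20 11/10 0; 0 0 1]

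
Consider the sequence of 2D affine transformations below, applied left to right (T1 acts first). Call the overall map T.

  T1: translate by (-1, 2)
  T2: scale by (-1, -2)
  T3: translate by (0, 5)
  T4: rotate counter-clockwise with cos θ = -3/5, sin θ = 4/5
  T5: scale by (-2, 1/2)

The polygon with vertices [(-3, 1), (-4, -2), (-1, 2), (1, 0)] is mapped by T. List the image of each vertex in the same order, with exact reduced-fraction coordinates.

T1 translate by (-1, 2): (-3, 1) → (-4, 3); (-4, -2) → (-5, 0); (-1, 2) → (-2, 4); (1, 0) → (0, 2)
T2 scale by (-1, -2): (-4, 3) → (4, -6); (-5, 0) → (5, 0); (-2, 4) → (2, -8); (0, 2) → (0, -4)
T3 translate by (0, 5): (4, -6) → (4, -1); (5, 0) → (5, 5); (2, -8) → (2, -3); (0, -4) → (0, 1)
T4 rotate counter-clockwise with cos θ = -3/5, sin θ = 4/5: (4, -1) → (-8/5, 19/5); (5, 5) → (-7, 1); (2, -3) → (6/5, 17/5); (0, 1) → (-4/5, -3/5)
T5 scale by (-2, 1/2): (-8/5, 19/5) → (16/5, 19/10); (-7, 1) → (14, 1/2); (6/5, 17/5) → (-12/5, 17/10); (-4/5, -3/5) → (8/5, -3/10)

image vertices: (16/5, 19/10), (14, 1/2), (-12/5, 17/10), (8/5, -3/10)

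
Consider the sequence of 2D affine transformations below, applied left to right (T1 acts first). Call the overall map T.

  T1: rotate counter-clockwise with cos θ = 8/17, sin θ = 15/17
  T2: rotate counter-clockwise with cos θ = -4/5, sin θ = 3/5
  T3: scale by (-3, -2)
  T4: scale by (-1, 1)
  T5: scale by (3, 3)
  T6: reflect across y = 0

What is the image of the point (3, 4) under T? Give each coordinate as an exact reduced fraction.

T(p) = (-783/85, -2496/85)

T1 rotate counter-clockwise with cos θ = 8/17, sin θ = 15/17: (3, 4) → (-36/17, 77/17)
T2 rotate counter-clockwise with cos θ = -4/5, sin θ = 3/5: (-36/17, 77/17) → (-87/85, -416/85)
T3 scale by (-3, -2): (-87/85, -416/85) → (261/85, 832/85)
T4 scale by (-1, 1): (261/85, 832/85) → (-261/85, 832/85)
T5 scale by (3, 3): (-261/85, 832/85) → (-783/85, 2496/85)
T6 reflect across y = 0: (-783/85, 2496/85) → (-783/85, -2496/85)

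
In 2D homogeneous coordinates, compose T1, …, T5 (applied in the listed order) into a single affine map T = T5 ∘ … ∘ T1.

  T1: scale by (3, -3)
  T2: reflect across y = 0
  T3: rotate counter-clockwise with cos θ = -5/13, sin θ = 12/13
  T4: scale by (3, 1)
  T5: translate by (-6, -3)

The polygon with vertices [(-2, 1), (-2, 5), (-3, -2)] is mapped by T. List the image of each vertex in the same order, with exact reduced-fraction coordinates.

image vertices: (-96/13, -126/13), (-528/13, -186/13), (21, -9)

T1 scale by (3, -3): (-2, 1) → (-6, -3); (-2, 5) → (-6, -15); (-3, -2) → (-9, 6)
T2 reflect across y = 0: (-6, -3) → (-6, 3); (-6, -15) → (-6, 15); (-9, 6) → (-9, -6)
T3 rotate counter-clockwise with cos θ = -5/13, sin θ = 12/13: (-6, 3) → (-6/13, -87/13); (-6, 15) → (-150/13, -147/13); (-9, -6) → (9, -6)
T4 scale by (3, 1): (-6/13, -87/13) → (-18/13, -87/13); (-150/13, -147/13) → (-450/13, -147/13); (9, -6) → (27, -6)
T5 translate by (-6, -3): (-18/13, -87/13) → (-96/13, -126/13); (-450/13, -147/13) → (-528/13, -186/13); (27, -6) → (21, -9)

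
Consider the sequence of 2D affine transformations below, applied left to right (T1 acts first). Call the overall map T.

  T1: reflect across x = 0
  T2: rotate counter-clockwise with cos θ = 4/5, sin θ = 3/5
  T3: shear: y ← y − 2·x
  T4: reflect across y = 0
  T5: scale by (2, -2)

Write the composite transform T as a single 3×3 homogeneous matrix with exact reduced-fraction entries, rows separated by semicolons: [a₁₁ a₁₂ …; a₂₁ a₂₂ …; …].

T1 = [-1 0 0; 0 1 0; 0 0 1]
T2·T1 = [-4/5 -3/5 0; -3/5 4/5 0; 0 0 1]
T3·…·T1 = [-4/5 -3/5 0; 1 2 0; 0 0 1]
T4·…·T1 = [-4/5 -3/5 0; -1 -2 0; 0 0 1]
T5·…·T1 = [-8/5 -6/5 0; 2 4 0; 0 0 1]

T = [-8/5 -6/5 0; 2 4 0; 0 0 1]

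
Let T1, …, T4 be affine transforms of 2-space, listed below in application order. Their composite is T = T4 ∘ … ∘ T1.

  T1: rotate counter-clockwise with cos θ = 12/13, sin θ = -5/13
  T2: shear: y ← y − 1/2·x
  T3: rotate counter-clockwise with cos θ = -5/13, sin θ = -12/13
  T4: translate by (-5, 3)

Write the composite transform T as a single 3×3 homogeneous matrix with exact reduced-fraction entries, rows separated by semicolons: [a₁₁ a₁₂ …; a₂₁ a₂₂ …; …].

T1 = [12/13 5/13 0; -5/13 12/13 0; 0 0 1]
T2·T1 = [12/13 5/13 0; -11/13 19/26 0; 0 0 1]
T3·…·T1 = [-192/169 89/169 0; -89/169 -215/338 0; 0 0 1]
T4·…·T1 = [-192/169 89/169 -5; -89/169 -215/338 3; 0 0 1]

T = [-192/169 89/169 -5; -89/169 -215/338 3; 0 0 1]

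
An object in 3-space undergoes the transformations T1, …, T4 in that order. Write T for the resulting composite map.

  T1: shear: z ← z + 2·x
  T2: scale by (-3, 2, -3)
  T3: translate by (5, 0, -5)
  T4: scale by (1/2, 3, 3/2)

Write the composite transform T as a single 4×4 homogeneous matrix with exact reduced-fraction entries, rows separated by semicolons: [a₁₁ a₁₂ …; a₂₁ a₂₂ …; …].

T = [-3/2 0 0 5/2; 0 6 0 0; -9 0 -9/2 -15/2; 0 0 0 1]

T1 = [1 0 0 0; 0 1 0 0; 2 0 1 0; 0 0 0 1]
T2·T1 = [-3 0 0 0; 0 2 0 0; -6 0 -3 0; 0 0 0 1]
T3·…·T1 = [-3 0 0 5; 0 2 0 0; -6 0 -3 -5; 0 0 0 1]
T4·…·T1 = [-3/2 0 0 5/2; 0 6 0 0; -9 0 -9/2 -15/2; 0 0 0 1]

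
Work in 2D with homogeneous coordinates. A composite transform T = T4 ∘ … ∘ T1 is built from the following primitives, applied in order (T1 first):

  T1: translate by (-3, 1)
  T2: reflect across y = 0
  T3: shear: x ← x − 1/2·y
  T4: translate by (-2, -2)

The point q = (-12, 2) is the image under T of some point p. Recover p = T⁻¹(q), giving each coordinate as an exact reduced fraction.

T1 = [1 0 -3; 0 1 1; 0 0 1]
T2·T1 = [1 0 -3; 0 -1 -1; 0 0 1]
T3·…·T1 = [1 1/2 -5/2; 0 -1 -1; 0 0 1]
T4·…·T1 = [1 1/2 -9/2; 0 -1 -3; 0 0 1]
det M = -1; M⁻¹ = [1 1/2 6; 0 -1 -3; 0 0 1]
M⁻¹ · (-12, 2)ᵀ = (-5, -5)ᵀ

p = (-5, -5)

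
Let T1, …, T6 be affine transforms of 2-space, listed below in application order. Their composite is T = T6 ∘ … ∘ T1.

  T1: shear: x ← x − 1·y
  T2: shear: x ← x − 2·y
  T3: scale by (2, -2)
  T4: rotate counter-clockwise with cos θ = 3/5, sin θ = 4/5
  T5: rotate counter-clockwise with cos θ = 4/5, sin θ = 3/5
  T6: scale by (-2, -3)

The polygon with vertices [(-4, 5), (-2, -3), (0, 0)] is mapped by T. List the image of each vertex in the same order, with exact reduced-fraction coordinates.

T1 shear: x ← x − 1·y: (-4, 5) → (-9, 5); (-2, -3) → (1, -3); (0, 0) → (0, 0)
T2 shear: x ← x − 2·y: (-9, 5) → (-19, 5); (1, -3) → (7, -3); (0, 0) → (0, 0)
T3 scale by (2, -2): (-19, 5) → (-38, -10); (7, -3) → (14, 6); (0, 0) → (0, 0)
T4 rotate counter-clockwise with cos θ = 3/5, sin θ = 4/5: (-38, -10) → (-74/5, -182/5); (14, 6) → (18/5, 74/5); (0, 0) → (0, 0)
T5 rotate counter-clockwise with cos θ = 4/5, sin θ = 3/5: (-74/5, -182/5) → (10, -38); (18/5, 74/5) → (-6, 14); (0, 0) → (0, 0)
T6 scale by (-2, -3): (10, -38) → (-20, 114); (-6, 14) → (12, -42); (0, 0) → (0, 0)

image vertices: (-20, 114), (12, -42), (0, 0)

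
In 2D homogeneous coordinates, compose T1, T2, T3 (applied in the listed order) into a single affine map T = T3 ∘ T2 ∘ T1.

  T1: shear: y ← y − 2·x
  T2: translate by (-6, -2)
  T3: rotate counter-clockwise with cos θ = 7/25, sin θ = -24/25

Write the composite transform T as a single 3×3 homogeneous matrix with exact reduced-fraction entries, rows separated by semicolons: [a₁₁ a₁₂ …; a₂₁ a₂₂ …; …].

T = [-41/25 24/25 -18/5; -38/25 7/25 26/5; 0 0 1]

T1 = [1 0 0; -2 1 0; 0 0 1]
T2·T1 = [1 0 -6; -2 1 -2; 0 0 1]
T3·…·T1 = [-41/25 24/25 -18/5; -38/25 7/25 26/5; 0 0 1]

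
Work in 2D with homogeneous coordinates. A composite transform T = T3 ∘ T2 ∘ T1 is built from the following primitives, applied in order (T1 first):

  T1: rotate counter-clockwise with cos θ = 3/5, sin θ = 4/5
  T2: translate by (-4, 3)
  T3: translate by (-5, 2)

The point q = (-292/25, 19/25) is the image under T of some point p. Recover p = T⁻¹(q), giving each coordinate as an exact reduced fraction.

T1 = [3/5 -4/5 0; 4/5 3/5 0; 0 0 1]
T2·T1 = [3/5 -4/5 -4; 4/5 3/5 3; 0 0 1]
T3·…·T1 = [3/5 -4/5 -9; 4/5 3/5 5; 0 0 1]
det M = 1; M⁻¹ = [3/5 4/5 7/5; -4/5 3/5 -51/5; 0 0 1]
M⁻¹ · (-292/25, 19/25)ᵀ = (-5, -2/5)ᵀ

p = (-5, -2/5)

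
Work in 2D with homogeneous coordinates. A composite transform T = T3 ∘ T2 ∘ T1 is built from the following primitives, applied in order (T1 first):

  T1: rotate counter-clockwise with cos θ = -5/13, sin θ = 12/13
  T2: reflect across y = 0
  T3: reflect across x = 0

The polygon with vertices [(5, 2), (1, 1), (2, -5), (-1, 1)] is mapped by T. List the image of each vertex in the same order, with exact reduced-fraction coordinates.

image vertices: (49/13, -50/13), (17/13, -7/13), (-50/13, -49/13), (7/13, 17/13)

T1 rotate counter-clockwise with cos θ = -5/13, sin θ = 12/13: (5, 2) → (-49/13, 50/13); (1, 1) → (-17/13, 7/13); (2, -5) → (50/13, 49/13); (-1, 1) → (-7/13, -17/13)
T2 reflect across y = 0: (-49/13, 50/13) → (-49/13, -50/13); (-17/13, 7/13) → (-17/13, -7/13); (50/13, 49/13) → (50/13, -49/13); (-7/13, -17/13) → (-7/13, 17/13)
T3 reflect across x = 0: (-49/13, -50/13) → (49/13, -50/13); (-17/13, -7/13) → (17/13, -7/13); (50/13, -49/13) → (-50/13, -49/13); (-7/13, 17/13) → (7/13, 17/13)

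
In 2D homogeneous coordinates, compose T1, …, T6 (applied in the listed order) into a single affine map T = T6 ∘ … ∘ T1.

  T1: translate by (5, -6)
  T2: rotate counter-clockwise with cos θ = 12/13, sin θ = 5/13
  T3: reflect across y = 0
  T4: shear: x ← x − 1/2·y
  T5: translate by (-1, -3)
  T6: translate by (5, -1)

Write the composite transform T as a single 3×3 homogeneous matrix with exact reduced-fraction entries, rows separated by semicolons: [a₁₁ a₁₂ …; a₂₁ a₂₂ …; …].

T1 = [1 0 5; 0 1 -6; 0 0 1]
T2·T1 = [12/13 -5/13 90/13; 5/13 12/13 -47/13; 0 0 1]
T3·…·T1 = [12/13 -5/13 90/13; -5/13 -12/13 47/13; 0 0 1]
T4·…·T1 = [29/26 1/13 133/26; -5/13 -12/13 47/13; 0 0 1]
T5·…·T1 = [29/26 1/13 107/26; -5/13 -12/13 8/13; 0 0 1]
T6·…·T1 = [29/26 1/13 237/26; -5/13 -12/13 -5/13; 0 0 1]

T = [29/26 1/13 237/26; -5/13 -12/13 -5/13; 0 0 1]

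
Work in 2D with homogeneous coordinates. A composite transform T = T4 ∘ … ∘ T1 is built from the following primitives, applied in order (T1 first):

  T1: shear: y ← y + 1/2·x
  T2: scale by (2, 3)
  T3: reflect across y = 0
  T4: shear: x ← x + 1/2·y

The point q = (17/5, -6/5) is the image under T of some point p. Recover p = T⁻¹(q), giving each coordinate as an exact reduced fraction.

T1 = [1 0 0; 1/2 1 0; 0 0 1]
T2·T1 = [2 0 0; 3/2 3 0; 0 0 1]
T3·…·T1 = [2 0 0; -3/2 -3 0; 0 0 1]
T4·…·T1 = [5/4 -3/2 0; -3/2 -3 0; 0 0 1]
det M = -6; M⁻¹ = [1/2 -1/4 0; -1/4 -5/24 0; 0 0 1]
M⁻¹ · (17/5, -6/5)ᵀ = (2, -3/5)ᵀ

p = (2, -3/5)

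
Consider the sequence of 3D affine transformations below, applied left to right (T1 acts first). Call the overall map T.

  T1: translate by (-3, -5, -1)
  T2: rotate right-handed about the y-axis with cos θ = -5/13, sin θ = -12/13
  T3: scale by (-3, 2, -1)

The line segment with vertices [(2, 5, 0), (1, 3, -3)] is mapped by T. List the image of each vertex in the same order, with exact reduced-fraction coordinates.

image vertices: (-51/13, 0, 7/13), (-174/13, -4, 4/13)

T1 translate by (-3, -5, -1): (2, 5, 0) → (-1, 0, -1); (1, 3, -3) → (-2, -2, -4)
T2 rotate right-handed about the y-axis with cos θ = -5/13, sin θ = -12/13: (-1, 0, -1) → (17/13, 0, -7/13); (-2, -2, -4) → (58/13, -2, -4/13)
T3 scale by (-3, 2, -1): (17/13, 0, -7/13) → (-51/13, 0, 7/13); (58/13, -2, -4/13) → (-174/13, -4, 4/13)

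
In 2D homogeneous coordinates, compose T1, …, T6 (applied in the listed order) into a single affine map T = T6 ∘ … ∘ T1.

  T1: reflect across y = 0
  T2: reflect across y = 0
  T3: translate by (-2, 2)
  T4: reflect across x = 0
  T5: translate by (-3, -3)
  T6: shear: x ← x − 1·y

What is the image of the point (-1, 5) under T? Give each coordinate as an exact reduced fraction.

T(p) = (-4, 4)

T1 reflect across y = 0: (-1, 5) → (-1, -5)
T2 reflect across y = 0: (-1, -5) → (-1, 5)
T3 translate by (-2, 2): (-1, 5) → (-3, 7)
T4 reflect across x = 0: (-3, 7) → (3, 7)
T5 translate by (-3, -3): (3, 7) → (0, 4)
T6 shear: x ← x − 1·y: (0, 4) → (-4, 4)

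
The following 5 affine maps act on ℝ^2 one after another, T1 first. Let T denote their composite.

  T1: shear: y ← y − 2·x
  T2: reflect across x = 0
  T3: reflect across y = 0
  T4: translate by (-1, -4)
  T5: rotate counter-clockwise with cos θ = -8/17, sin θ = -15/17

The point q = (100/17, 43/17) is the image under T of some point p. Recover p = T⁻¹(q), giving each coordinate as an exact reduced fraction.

T1 = [1 0 0; -2 1 0; 0 0 1]
T2·T1 = [-1 0 0; -2 1 0; 0 0 1]
T3·…·T1 = [-1 0 0; 2 -1 0; 0 0 1]
T4·…·T1 = [-1 0 -1; 2 -1 -4; 0 0 1]
T5·…·T1 = [38/17 -15/17 -52/17; -1/17 8/17 47/17; 0 0 1]
det M = 1; M⁻¹ = [8/17 15/17 -1; 1/17 38/17 -6; 0 0 1]
M⁻¹ · (100/17, 43/17)ᵀ = (4, 0)ᵀ

p = (4, 0)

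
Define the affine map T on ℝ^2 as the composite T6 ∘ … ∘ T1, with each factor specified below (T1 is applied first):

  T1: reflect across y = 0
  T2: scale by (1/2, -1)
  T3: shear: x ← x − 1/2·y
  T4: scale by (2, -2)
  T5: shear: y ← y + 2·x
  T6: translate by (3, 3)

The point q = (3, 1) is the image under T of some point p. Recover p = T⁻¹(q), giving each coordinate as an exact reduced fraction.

p = (1, 1)

T1 = [1 0 0; 0 -1 0; 0 0 1]
T2·T1 = [1/2 0 0; 0 1 0; 0 0 1]
T3·…·T1 = [1/2 -1/2 0; 0 1 0; 0 0 1]
T4·…·T1 = [1 -1 0; 0 -2 0; 0 0 1]
T5·…·T1 = [1 -1 0; 2 -4 0; 0 0 1]
T6·…·T1 = [1 -1 3; 2 -4 3; 0 0 1]
det M = -2; M⁻¹ = [2 -1/2 -9/2; 1 -1/2 -3/2; 0 0 1]
M⁻¹ · (3, 1)ᵀ = (1, 1)ᵀ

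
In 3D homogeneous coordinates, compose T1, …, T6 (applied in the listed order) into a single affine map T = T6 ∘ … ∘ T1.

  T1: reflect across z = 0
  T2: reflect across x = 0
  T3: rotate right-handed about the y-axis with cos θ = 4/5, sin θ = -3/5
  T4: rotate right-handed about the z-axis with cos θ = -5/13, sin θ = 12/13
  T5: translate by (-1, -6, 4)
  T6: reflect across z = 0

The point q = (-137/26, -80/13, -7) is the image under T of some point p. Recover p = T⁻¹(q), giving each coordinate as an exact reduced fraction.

T1 = [1 0 0 0; 0 1 0 0; 0 0 -1 0; 0 0 0 1]
T2·T1 = [-1 0 0 0; 0 1 0 0; 0 0 -1 0; 0 0 0 1]
T3·…·T1 = [-4/5 0 3/5 0; 0 1 0 0; -3/5 0 -4/5 0; 0 0 0 1]
T4·…·T1 = [4/13 -12/13 -3/13 0; -48/65 -5/13 36/65 0; -3/5 0 -4/5 0; 0 0 0 1]
T5·…·T1 = [4/13 -12/13 -3/13 -1; -48/65 -5/13 36/65 -6; -3/5 0 -4/5 4; 0 0 0 1]
T6·…·T1 = [4/13 -12/13 -3/13 -1; -48/65 -5/13 36/65 -6; 3/5 0 4/5 -4; 0 0 0 1]
det M = -1; M⁻¹ = [4/13 -48/65 3/5 -112/65; -12/13 -5/13 0 -42/13; -3/13 36/65 4/5 409/65; 0 0 0 1]
M⁻¹ · (-137/26, -80/13, -7)ᵀ = (-3, 4, -3/2)ᵀ

p = (-3, 4, -3/2)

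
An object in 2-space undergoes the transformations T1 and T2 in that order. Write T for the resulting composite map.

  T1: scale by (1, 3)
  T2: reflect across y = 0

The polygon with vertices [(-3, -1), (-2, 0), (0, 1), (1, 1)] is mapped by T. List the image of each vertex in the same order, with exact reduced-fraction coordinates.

image vertices: (-3, 3), (-2, 0), (0, -3), (1, -3)

T1 scale by (1, 3): (-3, -1) → (-3, -3); (-2, 0) → (-2, 0); (0, 1) → (0, 3); (1, 1) → (1, 3)
T2 reflect across y = 0: (-3, -3) → (-3, 3); (-2, 0) → (-2, 0); (0, 3) → (0, -3); (1, 3) → (1, -3)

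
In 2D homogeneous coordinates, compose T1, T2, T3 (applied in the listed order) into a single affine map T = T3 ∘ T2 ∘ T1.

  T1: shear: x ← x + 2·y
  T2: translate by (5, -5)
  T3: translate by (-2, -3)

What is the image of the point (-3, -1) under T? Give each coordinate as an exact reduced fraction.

T1 shear: x ← x + 2·y: (-3, -1) → (-5, -1)
T2 translate by (5, -5): (-5, -1) → (0, -6)
T3 translate by (-2, -3): (0, -6) → (-2, -9)

T(p) = (-2, -9)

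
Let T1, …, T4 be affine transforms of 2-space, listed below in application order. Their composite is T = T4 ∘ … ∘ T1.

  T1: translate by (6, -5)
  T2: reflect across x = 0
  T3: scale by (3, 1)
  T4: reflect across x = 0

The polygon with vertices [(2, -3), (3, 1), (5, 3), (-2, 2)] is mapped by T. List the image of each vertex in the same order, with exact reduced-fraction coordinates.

T1 translate by (6, -5): (2, -3) → (8, -8); (3, 1) → (9, -4); (5, 3) → (11, -2); (-2, 2) → (4, -3)
T2 reflect across x = 0: (8, -8) → (-8, -8); (9, -4) → (-9, -4); (11, -2) → (-11, -2); (4, -3) → (-4, -3)
T3 scale by (3, 1): (-8, -8) → (-24, -8); (-9, -4) → (-27, -4); (-11, -2) → (-33, -2); (-4, -3) → (-12, -3)
T4 reflect across x = 0: (-24, -8) → (24, -8); (-27, -4) → (27, -4); (-33, -2) → (33, -2); (-12, -3) → (12, -3)

image vertices: (24, -8), (27, -4), (33, -2), (12, -3)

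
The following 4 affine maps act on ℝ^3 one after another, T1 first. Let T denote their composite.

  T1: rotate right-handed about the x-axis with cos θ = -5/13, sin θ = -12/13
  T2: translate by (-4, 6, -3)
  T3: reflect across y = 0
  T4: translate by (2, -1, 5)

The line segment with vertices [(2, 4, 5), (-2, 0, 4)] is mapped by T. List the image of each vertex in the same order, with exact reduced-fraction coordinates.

image vertices: (0, -131/13, -47/13), (-4, -139/13, 6/13)

T1 rotate right-handed about the x-axis with cos θ = -5/13, sin θ = -12/13: (2, 4, 5) → (2, 40/13, -73/13); (-2, 0, 4) → (-2, 48/13, -20/13)
T2 translate by (-4, 6, -3): (2, 40/13, -73/13) → (-2, 118/13, -112/13); (-2, 48/13, -20/13) → (-6, 126/13, -59/13)
T3 reflect across y = 0: (-2, 118/13, -112/13) → (-2, -118/13, -112/13); (-6, 126/13, -59/13) → (-6, -126/13, -59/13)
T4 translate by (2, -1, 5): (-2, -118/13, -112/13) → (0, -131/13, -47/13); (-6, -126/13, -59/13) → (-4, -139/13, 6/13)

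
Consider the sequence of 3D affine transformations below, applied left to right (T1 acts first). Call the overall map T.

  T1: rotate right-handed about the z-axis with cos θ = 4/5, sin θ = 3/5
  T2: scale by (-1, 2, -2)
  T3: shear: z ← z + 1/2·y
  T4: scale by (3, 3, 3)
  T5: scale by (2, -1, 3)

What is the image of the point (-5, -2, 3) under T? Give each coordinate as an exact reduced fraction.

T(p) = (84/5, 138/5, -477/5)

T1 rotate right-handed about the z-axis with cos θ = 4/5, sin θ = 3/5: (-5, -2, 3) → (-14/5, -23/5, 3)
T2 scale by (-1, 2, -2): (-14/5, -23/5, 3) → (14/5, -46/5, -6)
T3 shear: z ← z + 1/2·y: (14/5, -46/5, -6) → (14/5, -46/5, -53/5)
T4 scale by (3, 3, 3): (14/5, -46/5, -53/5) → (42/5, -138/5, -159/5)
T5 scale by (2, -1, 3): (42/5, -138/5, -159/5) → (84/5, 138/5, -477/5)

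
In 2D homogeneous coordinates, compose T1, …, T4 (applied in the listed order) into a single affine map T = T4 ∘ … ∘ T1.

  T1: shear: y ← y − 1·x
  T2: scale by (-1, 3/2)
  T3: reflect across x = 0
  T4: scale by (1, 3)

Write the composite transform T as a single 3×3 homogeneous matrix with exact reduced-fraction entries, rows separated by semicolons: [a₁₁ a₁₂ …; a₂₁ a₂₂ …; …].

T1 = [1 0 0; -1 1 0; 0 0 1]
T2·T1 = [-1 0 0; -3/2 3/2 0; 0 0 1]
T3·…·T1 = [1 0 0; -3/2 3/2 0; 0 0 1]
T4·…·T1 = [1 0 0; -9/2 9/2 0; 0 0 1]

T = [1 0 0; -9/2 9/2 0; 0 0 1]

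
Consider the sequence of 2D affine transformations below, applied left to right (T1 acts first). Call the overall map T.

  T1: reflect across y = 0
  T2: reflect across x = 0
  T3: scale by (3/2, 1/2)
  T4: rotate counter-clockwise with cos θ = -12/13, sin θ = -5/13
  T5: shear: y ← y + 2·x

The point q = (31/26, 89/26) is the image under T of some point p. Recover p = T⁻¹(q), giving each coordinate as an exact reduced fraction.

p = (1, 1)

T1 = [1 0 0; 0 -1 0; 0 0 1]
T2·T1 = [-1 0 0; 0 -1 0; 0 0 1]
T3·…·T1 = [-3/2 0 0; 0 -1/2 0; 0 0 1]
T4·…·T1 = [18/13 -5/26 0; 15/26 6/13 0; 0 0 1]
T5·…·T1 = [18/13 -5/26 0; 87/26 1/13 0; 0 0 1]
det M = 3/4; M⁻¹ = [4/39 10/39 0; -58/13 24/13 0; 0 0 1]
M⁻¹ · (31/26, 89/26)ᵀ = (1, 1)ᵀ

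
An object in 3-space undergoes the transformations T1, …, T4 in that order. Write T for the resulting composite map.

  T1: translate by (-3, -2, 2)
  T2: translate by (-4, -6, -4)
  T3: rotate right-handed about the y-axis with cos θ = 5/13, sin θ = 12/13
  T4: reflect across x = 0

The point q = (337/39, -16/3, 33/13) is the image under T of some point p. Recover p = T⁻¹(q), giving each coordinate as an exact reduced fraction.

p = (4/3, 8/3, -5)

T1 = [1 0 0 -3; 0 1 0 -2; 0 0 1 2; 0 0 0 1]
T2·T1 = [1 0 0 -7; 0 1 0 -8; 0 0 1 -2; 0 0 0 1]
T3·…·T1 = [5/13 0 12/13 -59/13; 0 1 0 -8; -12/13 0 5/13 74/13; 0 0 0 1]
T4·…·T1 = [-5/13 0 -12/13 59/13; 0 1 0 -8; -12/13 0 5/13 74/13; 0 0 0 1]
det M = -1; M⁻¹ = [-5/13 0 -12/13 7; 0 1 0 8; -12/13 0 5/13 2; 0 0 0 1]
M⁻¹ · (337/39, -16/3, 33/13)ᵀ = (4/3, 8/3, -5)ᵀ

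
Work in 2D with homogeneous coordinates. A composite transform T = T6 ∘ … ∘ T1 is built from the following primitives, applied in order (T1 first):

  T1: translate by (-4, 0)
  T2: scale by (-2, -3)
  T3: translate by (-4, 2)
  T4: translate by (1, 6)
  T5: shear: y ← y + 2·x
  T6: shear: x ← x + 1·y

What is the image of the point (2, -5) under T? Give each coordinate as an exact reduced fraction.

T(p) = (26, 25)

T1 translate by (-4, 0): (2, -5) → (-2, -5)
T2 scale by (-2, -3): (-2, -5) → (4, 15)
T3 translate by (-4, 2): (4, 15) → (0, 17)
T4 translate by (1, 6): (0, 17) → (1, 23)
T5 shear: y ← y + 2·x: (1, 23) → (1, 25)
T6 shear: x ← x + 1·y: (1, 25) → (26, 25)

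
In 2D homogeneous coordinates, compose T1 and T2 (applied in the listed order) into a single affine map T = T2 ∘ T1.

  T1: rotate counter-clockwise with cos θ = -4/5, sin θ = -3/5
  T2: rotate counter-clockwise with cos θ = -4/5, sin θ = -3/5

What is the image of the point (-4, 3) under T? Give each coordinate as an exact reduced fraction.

T1 rotate counter-clockwise with cos θ = -4/5, sin θ = -3/5: (-4, 3) → (5, 0)
T2 rotate counter-clockwise with cos θ = -4/5, sin θ = -3/5: (5, 0) → (-4, -3)

T(p) = (-4, -3)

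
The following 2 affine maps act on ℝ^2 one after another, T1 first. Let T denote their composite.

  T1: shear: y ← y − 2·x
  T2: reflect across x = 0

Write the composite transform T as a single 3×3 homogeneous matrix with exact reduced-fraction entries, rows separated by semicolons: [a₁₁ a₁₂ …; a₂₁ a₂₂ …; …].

T1 = [1 0 0; -2 1 0; 0 0 1]
T2·T1 = [-1 0 0; -2 1 0; 0 0 1]

T = [-1 0 0; -2 1 0; 0 0 1]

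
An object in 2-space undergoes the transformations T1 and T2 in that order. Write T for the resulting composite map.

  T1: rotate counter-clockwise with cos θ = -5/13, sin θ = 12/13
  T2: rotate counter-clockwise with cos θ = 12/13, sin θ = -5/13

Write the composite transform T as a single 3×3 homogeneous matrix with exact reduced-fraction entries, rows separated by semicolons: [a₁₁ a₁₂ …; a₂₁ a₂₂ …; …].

T = [0 -1 0; 1 0 0; 0 0 1]

T1 = [-5/13 -12/13 0; 12/13 -5/13 0; 0 0 1]
T2·T1 = [0 -1 0; 1 0 0; 0 0 1]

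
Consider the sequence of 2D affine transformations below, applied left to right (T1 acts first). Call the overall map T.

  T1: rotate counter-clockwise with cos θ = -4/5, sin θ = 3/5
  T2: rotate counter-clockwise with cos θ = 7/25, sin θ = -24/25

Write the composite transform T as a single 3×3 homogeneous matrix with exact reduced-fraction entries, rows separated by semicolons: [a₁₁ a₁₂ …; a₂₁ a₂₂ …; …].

T1 = [-4/5 -3/5 0; 3/5 -4/5 0; 0 0 1]
T2·T1 = [44/125 -117/125 0; 117/125 44/125 0; 0 0 1]

T = [44/125 -117/125 0; 117/125 44/125 0; 0 0 1]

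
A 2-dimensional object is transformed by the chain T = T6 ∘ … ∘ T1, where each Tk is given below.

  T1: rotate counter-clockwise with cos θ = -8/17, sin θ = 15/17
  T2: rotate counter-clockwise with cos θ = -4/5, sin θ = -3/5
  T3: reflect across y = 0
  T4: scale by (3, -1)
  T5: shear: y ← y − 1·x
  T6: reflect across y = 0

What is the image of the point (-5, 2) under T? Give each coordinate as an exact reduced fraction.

T1 rotate counter-clockwise with cos θ = -8/17, sin θ = 15/17: (-5, 2) → (10/17, -91/17)
T2 rotate counter-clockwise with cos θ = -4/5, sin θ = -3/5: (10/17, -91/17) → (-313/85, 334/85)
T3 reflect across y = 0: (-313/85, 334/85) → (-313/85, -334/85)
T4 scale by (3, -1): (-313/85, -334/85) → (-939/85, 334/85)
T5 shear: y ← y − 1·x: (-939/85, 334/85) → (-939/85, 1273/85)
T6 reflect across y = 0: (-939/85, 1273/85) → (-939/85, -1273/85)

T(p) = (-939/85, -1273/85)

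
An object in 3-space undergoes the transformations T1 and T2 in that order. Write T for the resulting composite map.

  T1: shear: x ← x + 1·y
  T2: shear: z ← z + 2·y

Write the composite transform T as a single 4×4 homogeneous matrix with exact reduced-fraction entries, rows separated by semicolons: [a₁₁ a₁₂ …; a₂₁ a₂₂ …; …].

T = [1 1 0 0; 0 1 0 0; 0 2 1 0; 0 0 0 1]

T1 = [1 1 0 0; 0 1 0 0; 0 0 1 0; 0 0 0 1]
T2·T1 = [1 1 0 0; 0 1 0 0; 0 2 1 0; 0 0 0 1]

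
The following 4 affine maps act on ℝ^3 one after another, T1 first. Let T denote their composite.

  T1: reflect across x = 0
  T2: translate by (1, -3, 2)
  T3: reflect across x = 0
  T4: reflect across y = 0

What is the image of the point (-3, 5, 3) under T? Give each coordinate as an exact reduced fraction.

T(p) = (-4, -2, 5)

T1 reflect across x = 0: (-3, 5, 3) → (3, 5, 3)
T2 translate by (1, -3, 2): (3, 5, 3) → (4, 2, 5)
T3 reflect across x = 0: (4, 2, 5) → (-4, 2, 5)
T4 reflect across y = 0: (-4, 2, 5) → (-4, -2, 5)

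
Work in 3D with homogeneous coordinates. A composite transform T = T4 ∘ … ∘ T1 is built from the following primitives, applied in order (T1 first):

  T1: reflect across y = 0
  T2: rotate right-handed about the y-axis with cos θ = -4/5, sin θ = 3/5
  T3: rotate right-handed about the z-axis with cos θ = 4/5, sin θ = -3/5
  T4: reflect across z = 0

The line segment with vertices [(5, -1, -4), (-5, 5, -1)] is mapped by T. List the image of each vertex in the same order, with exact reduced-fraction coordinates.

T1 reflect across y = 0: (5, -1, -4) → (5, 1, -4); (-5, 5, -1) → (-5, -5, -1)
T2 rotate right-handed about the y-axis with cos θ = -4/5, sin θ = 3/5: (5, 1, -4) → (-32/5, 1, 1/5); (-5, -5, -1) → (17/5, -5, 19/5)
T3 rotate right-handed about the z-axis with cos θ = 4/5, sin θ = -3/5: (-32/5, 1, 1/5) → (-113/25, 116/25, 1/5); (17/5, -5, 19/5) → (-7/25, -151/25, 19/5)
T4 reflect across z = 0: (-113/25, 116/25, 1/5) → (-113/25, 116/25, -1/5); (-7/25, -151/25, 19/5) → (-7/25, -151/25, -19/5)

image vertices: (-113/25, 116/25, -1/5), (-7/25, -151/25, -19/5)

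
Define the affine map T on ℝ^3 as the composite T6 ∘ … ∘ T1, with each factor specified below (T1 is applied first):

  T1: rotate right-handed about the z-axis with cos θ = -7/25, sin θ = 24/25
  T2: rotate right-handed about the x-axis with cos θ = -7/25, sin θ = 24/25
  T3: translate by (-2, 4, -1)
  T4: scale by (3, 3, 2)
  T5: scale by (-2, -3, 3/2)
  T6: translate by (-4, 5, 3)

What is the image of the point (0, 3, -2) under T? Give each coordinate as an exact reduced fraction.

T1 rotate right-handed about the z-axis with cos θ = -7/25, sin θ = 24/25: (0, 3, -2) → (-72/25, -21/25, -2)
T2 rotate right-handed about the x-axis with cos θ = -7/25, sin θ = 24/25: (-72/25, -21/25, -2) → (-72/25, 1347/625, -154/625)
T3 translate by (-2, 4, -1): (-72/25, 1347/625, -154/625) → (-122/25, 3847/625, -779/625)
T4 scale by (3, 3, 2): (-122/25, 3847/625, -779/625) → (-366/25, 11541/625, -1558/625)
T5 scale by (-2, -3, 3/2): (-366/25, 11541/625, -1558/625) → (732/25, -34623/625, -2337/625)
T6 translate by (-4, 5, 3): (732/25, -34623/625, -2337/625) → (632/25, -31498/625, -462/625)

T(p) = (632/25, -31498/625, -462/625)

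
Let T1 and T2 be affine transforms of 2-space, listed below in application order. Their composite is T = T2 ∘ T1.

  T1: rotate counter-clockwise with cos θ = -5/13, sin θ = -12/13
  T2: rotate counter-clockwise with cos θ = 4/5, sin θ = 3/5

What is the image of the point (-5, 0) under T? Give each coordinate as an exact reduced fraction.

T1 rotate counter-clockwise with cos θ = -5/13, sin θ = -12/13: (-5, 0) → (25/13, 60/13)
T2 rotate counter-clockwise with cos θ = 4/5, sin θ = 3/5: (25/13, 60/13) → (-16/13, 63/13)

T(p) = (-16/13, 63/13)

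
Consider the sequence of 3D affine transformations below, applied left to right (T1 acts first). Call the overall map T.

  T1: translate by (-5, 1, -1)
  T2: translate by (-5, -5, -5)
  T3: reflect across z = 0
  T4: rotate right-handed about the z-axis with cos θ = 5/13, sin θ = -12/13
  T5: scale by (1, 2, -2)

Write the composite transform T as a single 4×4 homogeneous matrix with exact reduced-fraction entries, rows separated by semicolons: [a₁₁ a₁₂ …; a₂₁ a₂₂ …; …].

T1 = [1 0 0 -5; 0 1 0 1; 0 0 1 -1; 0 0 0 1]
T2·T1 = [1 0 0 -10; 0 1 0 -4; 0 0 1 -6; 0 0 0 1]
T3·…·T1 = [1 0 0 -10; 0 1 0 -4; 0 0 -1 6; 0 0 0 1]
T4·…·T1 = [5/13 12/13 0 -98/13; -12/13 5/13 0 100/13; 0 0 -1 6; 0 0 0 1]
T5·…·T1 = [5/13 12/13 0 -98/13; -24/13 10/13 0 200/13; 0 0 2 -12; 0 0 0 1]

T = [5/13 12/13 0 -98/13; -24/13 10/13 0 200/13; 0 0 2 -12; 0 0 0 1]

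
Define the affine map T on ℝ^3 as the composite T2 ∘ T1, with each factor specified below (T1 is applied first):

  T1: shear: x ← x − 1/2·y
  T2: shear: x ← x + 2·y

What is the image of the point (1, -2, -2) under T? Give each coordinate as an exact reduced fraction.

T1 shear: x ← x − 1/2·y: (1, -2, -2) → (2, -2, -2)
T2 shear: x ← x + 2·y: (2, -2, -2) → (-2, -2, -2)

T(p) = (-2, -2, -2)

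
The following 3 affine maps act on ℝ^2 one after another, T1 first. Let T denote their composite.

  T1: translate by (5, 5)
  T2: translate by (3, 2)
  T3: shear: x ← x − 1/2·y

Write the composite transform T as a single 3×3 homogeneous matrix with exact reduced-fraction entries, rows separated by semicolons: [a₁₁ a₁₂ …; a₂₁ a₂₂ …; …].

T1 = [1 0 5; 0 1 5; 0 0 1]
T2·T1 = [1 0 8; 0 1 7; 0 0 1]
T3·…·T1 = [1 -1/2 9/2; 0 1 7; 0 0 1]

T = [1 -1/2 9/2; 0 1 7; 0 0 1]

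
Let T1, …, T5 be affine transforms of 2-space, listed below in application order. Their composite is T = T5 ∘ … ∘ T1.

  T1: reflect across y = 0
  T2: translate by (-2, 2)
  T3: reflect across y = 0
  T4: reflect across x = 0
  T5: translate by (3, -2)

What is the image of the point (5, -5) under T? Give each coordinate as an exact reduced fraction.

T1 reflect across y = 0: (5, -5) → (5, 5)
T2 translate by (-2, 2): (5, 5) → (3, 7)
T3 reflect across y = 0: (3, 7) → (3, -7)
T4 reflect across x = 0: (3, -7) → (-3, -7)
T5 translate by (3, -2): (-3, -7) → (0, -9)

T(p) = (0, -9)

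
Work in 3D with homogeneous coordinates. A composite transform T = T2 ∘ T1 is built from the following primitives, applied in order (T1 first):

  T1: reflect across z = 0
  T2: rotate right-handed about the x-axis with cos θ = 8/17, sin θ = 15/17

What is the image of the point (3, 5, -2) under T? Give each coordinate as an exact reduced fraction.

T1 reflect across z = 0: (3, 5, -2) → (3, 5, 2)
T2 rotate right-handed about the x-axis with cos θ = 8/17, sin θ = 15/17: (3, 5, 2) → (3, 10/17, 91/17)

T(p) = (3, 10/17, 91/17)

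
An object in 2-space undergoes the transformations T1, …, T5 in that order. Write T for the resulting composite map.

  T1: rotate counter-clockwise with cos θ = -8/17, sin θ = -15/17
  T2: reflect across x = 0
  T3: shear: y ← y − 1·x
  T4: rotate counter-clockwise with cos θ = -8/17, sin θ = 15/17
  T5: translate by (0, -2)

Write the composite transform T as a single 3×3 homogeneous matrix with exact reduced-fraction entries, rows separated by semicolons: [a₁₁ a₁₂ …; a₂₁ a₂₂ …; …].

T1 = [-8/17 15/17 0; -15/17 -8/17 0; 0 0 1]
T2·T1 = [8/17 -15/17 0; -15/17 -8/17 0; 0 0 1]
T3·…·T1 = [8/17 -15/17 0; -23/17 7/17 0; 0 0 1]
T4·…·T1 = [281/289 15/289 0; 304/289 -281/289 0; 0 0 1]
T5·…·T1 = [281/289 15/289 0; 304/289 -281/289 -2; 0 0 1]

T = [281/289 15/289 0; 304/289 -281/289 -2; 0 0 1]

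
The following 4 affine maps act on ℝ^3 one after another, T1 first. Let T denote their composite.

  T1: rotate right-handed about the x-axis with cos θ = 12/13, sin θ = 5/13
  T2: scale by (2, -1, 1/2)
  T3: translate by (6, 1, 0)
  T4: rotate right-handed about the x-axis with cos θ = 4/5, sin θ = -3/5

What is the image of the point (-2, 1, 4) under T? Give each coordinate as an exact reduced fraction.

T1 rotate right-handed about the x-axis with cos θ = 12/13, sin θ = 5/13: (-2, 1, 4) → (-2, -8/13, 53/13)
T2 scale by (2, -1, 1/2): (-2, -8/13, 53/13) → (-4, 8/13, 53/26)
T3 translate by (6, 1, 0): (-4, 8/13, 53/26) → (2, 21/13, 53/26)
T4 rotate right-handed about the x-axis with cos θ = 4/5, sin θ = -3/5: (2, 21/13, 53/26) → (2, 327/130, 43/65)

T(p) = (2, 327/130, 43/65)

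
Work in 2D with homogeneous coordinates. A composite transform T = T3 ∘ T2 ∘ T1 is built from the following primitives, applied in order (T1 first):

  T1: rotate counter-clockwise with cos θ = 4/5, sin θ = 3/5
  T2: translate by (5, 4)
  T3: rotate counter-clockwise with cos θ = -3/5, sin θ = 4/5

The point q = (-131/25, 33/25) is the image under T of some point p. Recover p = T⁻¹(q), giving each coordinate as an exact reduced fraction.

p = (-1, 0)

T1 = [4/5 -3/5 0; 3/5 4/5 0; 0 0 1]
T2·T1 = [4/5 -3/5 5; 3/5 4/5 4; 0 0 1]
T3·…·T1 = [-24/25 -7/25 -31/5; 7/25 -24/25 8/5; 0 0 1]
det M = 1; M⁻¹ = [-24/25 7/25 -32/5; -7/25 -24/25 -1/5; 0 0 1]
M⁻¹ · (-131/25, 33/25)ᵀ = (-1, 0)ᵀ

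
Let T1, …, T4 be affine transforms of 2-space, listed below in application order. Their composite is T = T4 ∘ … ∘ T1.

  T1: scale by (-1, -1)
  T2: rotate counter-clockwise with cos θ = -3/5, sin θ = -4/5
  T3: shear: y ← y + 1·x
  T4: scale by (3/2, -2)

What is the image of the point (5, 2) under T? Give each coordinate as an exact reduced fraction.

T1 scale by (-1, -1): (5, 2) → (-5, -2)
T2 rotate counter-clockwise with cos θ = -3/5, sin θ = -4/5: (-5, -2) → (7/5, 26/5)
T3 shear: y ← y + 1·x: (7/5, 26/5) → (7/5, 33/5)
T4 scale by (3/2, -2): (7/5, 33/5) → (21/10, -66/5)

T(p) = (21/10, -66/5)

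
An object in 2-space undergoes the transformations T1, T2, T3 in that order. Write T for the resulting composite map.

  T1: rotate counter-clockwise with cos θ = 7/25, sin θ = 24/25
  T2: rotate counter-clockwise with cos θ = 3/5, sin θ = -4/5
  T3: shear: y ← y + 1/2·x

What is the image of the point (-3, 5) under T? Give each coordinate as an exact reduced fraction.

T1 rotate counter-clockwise with cos θ = 7/25, sin θ = 24/25: (-3, 5) → (-141/25, -37/25)
T2 rotate counter-clockwise with cos θ = 3/5, sin θ = -4/5: (-141/25, -37/25) → (-571/125, 453/125)
T3 shear: y ← y + 1/2·x: (-571/125, 453/125) → (-571/125, 67/50)

T(p) = (-571/125, 67/50)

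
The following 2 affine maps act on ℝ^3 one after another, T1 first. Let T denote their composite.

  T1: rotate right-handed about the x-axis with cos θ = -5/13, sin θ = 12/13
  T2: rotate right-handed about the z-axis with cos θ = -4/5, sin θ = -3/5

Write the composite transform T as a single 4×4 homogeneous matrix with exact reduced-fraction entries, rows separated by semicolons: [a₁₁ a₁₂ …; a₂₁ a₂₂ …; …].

T = [-4/5 -3/13 -36/65 0; -3/5 4/13 48/65 0; 0 12/13 -5/13 0; 0 0 0 1]

T1 = [1 0 0 0; 0 -5/13 -12/13 0; 0 12/13 -5/13 0; 0 0 0 1]
T2·T1 = [-4/5 -3/13 -36/65 0; -3/5 4/13 48/65 0; 0 12/13 -5/13 0; 0 0 0 1]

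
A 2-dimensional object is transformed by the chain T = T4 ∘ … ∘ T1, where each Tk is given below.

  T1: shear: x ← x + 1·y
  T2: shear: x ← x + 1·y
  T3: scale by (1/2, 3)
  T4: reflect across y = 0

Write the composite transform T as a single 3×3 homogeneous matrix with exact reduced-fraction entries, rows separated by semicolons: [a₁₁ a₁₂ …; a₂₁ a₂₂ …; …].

T = [1/2 1 0; 0 -3 0; 0 0 1]

T1 = [1 1 0; 0 1 0; 0 0 1]
T2·T1 = [1 2 0; 0 1 0; 0 0 1]
T3·…·T1 = [1/2 1 0; 0 3 0; 0 0 1]
T4·…·T1 = [1/2 1 0; 0 -3 0; 0 0 1]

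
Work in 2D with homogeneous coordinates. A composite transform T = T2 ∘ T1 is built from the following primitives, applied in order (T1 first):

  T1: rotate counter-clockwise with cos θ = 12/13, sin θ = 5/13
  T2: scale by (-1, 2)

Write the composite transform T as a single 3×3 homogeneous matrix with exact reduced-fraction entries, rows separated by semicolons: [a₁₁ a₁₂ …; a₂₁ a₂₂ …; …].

T1 = [12/13 -5/13 0; 5/13 12/13 0; 0 0 1]
T2·T1 = [-12/13 5/13 0; 10/13 24/13 0; 0 0 1]

T = [-12/13 5/13 0; 10/13 24/13 0; 0 0 1]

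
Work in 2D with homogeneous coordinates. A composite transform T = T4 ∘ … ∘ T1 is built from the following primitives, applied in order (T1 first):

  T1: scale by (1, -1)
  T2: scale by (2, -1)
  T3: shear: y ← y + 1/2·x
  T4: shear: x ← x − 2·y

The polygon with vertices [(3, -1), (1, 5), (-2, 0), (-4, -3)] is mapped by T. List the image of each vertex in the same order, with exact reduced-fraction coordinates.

T1 scale by (1, -1): (3, -1) → (3, 1); (1, 5) → (1, -5); (-2, 0) → (-2, 0); (-4, -3) → (-4, 3)
T2 scale by (2, -1): (3, 1) → (6, -1); (1, -5) → (2, 5); (-2, 0) → (-4, 0); (-4, 3) → (-8, -3)
T3 shear: y ← y + 1/2·x: (6, -1) → (6, 2); (2, 5) → (2, 6); (-4, 0) → (-4, -2); (-8, -3) → (-8, -7)
T4 shear: x ← x − 2·y: (6, 2) → (2, 2); (2, 6) → (-10, 6); (-4, -2) → (0, -2); (-8, -7) → (6, -7)

image vertices: (2, 2), (-10, 6), (0, -2), (6, -7)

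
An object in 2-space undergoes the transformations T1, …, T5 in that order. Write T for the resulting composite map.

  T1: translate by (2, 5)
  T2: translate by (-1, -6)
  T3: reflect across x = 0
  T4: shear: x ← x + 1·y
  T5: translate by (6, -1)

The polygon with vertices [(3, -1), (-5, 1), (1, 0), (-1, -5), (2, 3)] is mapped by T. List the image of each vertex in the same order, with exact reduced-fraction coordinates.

image vertices: (0, -3), (10, -1), (3, -2), (0, -7), (5, 1)

T1 translate by (2, 5): (3, -1) → (5, 4); (-5, 1) → (-3, 6); (1, 0) → (3, 5); (-1, -5) → (1, 0); (2, 3) → (4, 8)
T2 translate by (-1, -6): (5, 4) → (4, -2); (-3, 6) → (-4, 0); (3, 5) → (2, -1); (1, 0) → (0, -6); (4, 8) → (3, 2)
T3 reflect across x = 0: (4, -2) → (-4, -2); (-4, 0) → (4, 0); (2, -1) → (-2, -1); (0, -6) → (0, -6); (3, 2) → (-3, 2)
T4 shear: x ← x + 1·y: (-4, -2) → (-6, -2); (4, 0) → (4, 0); (-2, -1) → (-3, -1); (0, -6) → (-6, -6); (-3, 2) → (-1, 2)
T5 translate by (6, -1): (-6, -2) → (0, -3); (4, 0) → (10, -1); (-3, -1) → (3, -2); (-6, -6) → (0, -7); (-1, 2) → (5, 1)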